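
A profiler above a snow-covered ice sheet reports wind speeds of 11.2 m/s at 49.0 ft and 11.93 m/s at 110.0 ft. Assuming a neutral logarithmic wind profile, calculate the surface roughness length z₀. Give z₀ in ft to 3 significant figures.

z₀ ≈ 0.000200 ft

Log law: V(z) ∝ ln(z/z₀). With r = V₁/V₂ = 11.2/11.93 = 0.93881,
r · ln(z₂/z₀) = ln(z₁/z₀) ⇒ ln z₀ = (ln z₁ − r·ln z₂)/(1 − r)
ln z₀ = (3.89182 − 0.93881×4.70048) / 0.06119 = -8.5150
z₀ = exp(-8.5150) = 0.0002004 ft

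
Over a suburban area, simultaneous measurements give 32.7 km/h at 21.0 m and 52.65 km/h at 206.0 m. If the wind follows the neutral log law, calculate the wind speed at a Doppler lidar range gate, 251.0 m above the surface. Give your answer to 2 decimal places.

54.38 km/h

Log law: V ∝ ln(z/z₀). From the pair, with r = V₁/V₂ = 0.62108,
ln z₀ = (ln z₁ − r·ln z₂)/(1 − r) = (3.0445 − 0.62108×5.3279)/0.37892 = -0.6981 → z₀ = 0.4975 m
V₃ = V₁ · ln(z₃/z₀)/ln(z₁/z₀) = 32.7 × 6.2236/3.7426 = 54.3763 km/h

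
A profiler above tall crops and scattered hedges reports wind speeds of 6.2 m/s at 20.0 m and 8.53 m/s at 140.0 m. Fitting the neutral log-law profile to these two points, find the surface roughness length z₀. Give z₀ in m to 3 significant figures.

z₀ ≈ 0.113 m

Log law: V(z) ∝ ln(z/z₀). With r = V₁/V₂ = 6.2/8.53 = 0.72685,
r · ln(z₂/z₀) = ln(z₁/z₀) ⇒ ln z₀ = (ln z₁ − r·ln z₂)/(1 − r)
ln z₀ = (2.99573 − 0.72685×4.94164) / 0.27315 = -2.1822
z₀ = exp(-2.1822) = 0.1128 m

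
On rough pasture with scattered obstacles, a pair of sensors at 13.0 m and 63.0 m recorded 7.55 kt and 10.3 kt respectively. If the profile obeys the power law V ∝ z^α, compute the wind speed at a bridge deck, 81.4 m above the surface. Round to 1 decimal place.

First find α: α = ln(V₂/V₁)/ln(z₂/z₁) = ln(10.3/7.55)/ln(63.0/13.0) = 0.31060/1.57819 = 0.1968
Extrapolate from 63.0 m to 81.4 m: V₃ = 10.3 × (81.4/63.0)^0.1968 = 10.3 × 1.0517 = 10.8327 kt

10.8 kt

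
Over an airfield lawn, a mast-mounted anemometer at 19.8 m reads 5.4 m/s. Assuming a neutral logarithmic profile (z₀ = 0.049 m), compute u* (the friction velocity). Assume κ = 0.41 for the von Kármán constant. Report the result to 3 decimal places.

Log law: V(z) = (u*/κ) · ln(z/z₀) ⇒ u* = κ · V / ln(z/z₀)
u* = 0.41 × 5.4 / ln(19.8/0.049) = 0.41 × 5.4 / 6.0016
   = 2.2140 / 6.0016 = 0.3689 m/s

u* ≈ 0.369 m/s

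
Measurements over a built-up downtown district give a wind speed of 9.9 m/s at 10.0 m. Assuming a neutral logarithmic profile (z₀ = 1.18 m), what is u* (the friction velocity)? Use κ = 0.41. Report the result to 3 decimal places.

Log law: V(z) = (u*/κ) · ln(z/z₀) ⇒ u* = κ · V / ln(z/z₀)
u* = 0.41 × 9.9 / ln(10.0/1.18) = 0.41 × 9.9 / 2.1371
   = 4.0590 / 2.1371 = 1.8993 m/s

u* ≈ 1.899 m/s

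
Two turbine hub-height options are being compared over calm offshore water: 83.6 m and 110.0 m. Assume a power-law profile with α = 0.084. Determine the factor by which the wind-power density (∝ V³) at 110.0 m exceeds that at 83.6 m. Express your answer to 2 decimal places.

Speed ratio: V_B/V_A = (z_B/z_A)^α = (110.0/83.6)^0.084 = (1.3158)^0.084 = 1.02332
Power-density ratio: P_B/P_A = (V_B/V_A)³ = (1.02332)³ = 1.07161

1.07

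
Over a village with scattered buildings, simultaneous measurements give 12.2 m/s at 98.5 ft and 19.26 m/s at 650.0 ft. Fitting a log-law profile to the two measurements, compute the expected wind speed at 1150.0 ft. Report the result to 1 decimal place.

21.4 m/s

Log law: V ∝ ln(z/z₀). From the pair, with r = V₁/V₂ = 0.63344,
ln z₀ = (ln z₁ − r·ln z₂)/(1 − r) = (4.5901 − 0.63344×6.4770)/0.36656 = 1.3294 → z₀ = 3.779 ft
V₃ = V₁ · ln(z₃/z₀)/ln(z₁/z₀) = 12.2 × 5.7181/3.2607 = 21.3947 m/s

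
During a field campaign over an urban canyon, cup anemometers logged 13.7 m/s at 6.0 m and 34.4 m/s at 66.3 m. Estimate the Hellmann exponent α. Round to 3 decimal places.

Power law: V₂/V₁ = (z₂/z₁)^α ⇒ α = ln(V₂/V₁) / ln(z₂/z₁)
α = ln(34.4/13.7) / ln(66.3/6.0) = ln(2.5109) / ln(11.0500)
  = 0.92066 / 2.40243 = 0.38322

α ≈ 0.383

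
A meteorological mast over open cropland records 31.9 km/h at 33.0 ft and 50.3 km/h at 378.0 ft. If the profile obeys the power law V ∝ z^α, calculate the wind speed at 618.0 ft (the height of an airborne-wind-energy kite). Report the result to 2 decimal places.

55.14 km/h

First find α: α = ln(V₂/V₁)/ln(z₂/z₁) = ln(50.3/31.9)/ln(378.0/33.0) = 0.45540/2.43839 = 0.1868
Extrapolate from 378.0 ft to 618.0 ft: V₃ = 50.3 × (618.0/378.0)^0.1868 = 50.3 × 1.0962 = 55.1367 km/h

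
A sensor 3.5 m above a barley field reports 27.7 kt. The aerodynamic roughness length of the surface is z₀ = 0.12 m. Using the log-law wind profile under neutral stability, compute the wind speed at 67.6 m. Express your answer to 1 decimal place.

Log law: V(z) ∝ ln(z/z₀), so V₂/V₁ = ln(z₂/z₀) / ln(z₁/z₀).
ln(67.6/0.12) = 6.3339, ln(3.5/0.12) = 3.3730
V₂ = 27.7 × 6.3339/3.3730 = 27.7 × 1.8778 = 52.0151 kt

52.0 kt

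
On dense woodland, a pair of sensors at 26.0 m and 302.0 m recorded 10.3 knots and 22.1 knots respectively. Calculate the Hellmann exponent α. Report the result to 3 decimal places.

α ≈ 0.311

Power law: V₂/V₁ = (z₂/z₁)^α ⇒ α = ln(V₂/V₁) / ln(z₂/z₁)
α = ln(22.1/10.3) / ln(302.0/26.0) = ln(2.1456) / ln(11.6154)
  = 0.76343 / 2.45233 = 0.31131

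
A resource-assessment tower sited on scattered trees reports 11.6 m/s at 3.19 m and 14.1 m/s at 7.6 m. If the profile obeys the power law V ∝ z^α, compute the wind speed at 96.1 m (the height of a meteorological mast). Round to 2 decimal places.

First find α: α = ln(V₂/V₁)/ln(z₂/z₁) = ln(14.1/11.6)/ln(7.6/3.19) = 0.19517/0.86813 = 0.2248
Extrapolate from 7.6 m to 96.1 m: V₃ = 14.1 × (96.1/7.6)^0.2248 = 14.1 × 1.7690 = 24.9429 m/s

24.94 m/s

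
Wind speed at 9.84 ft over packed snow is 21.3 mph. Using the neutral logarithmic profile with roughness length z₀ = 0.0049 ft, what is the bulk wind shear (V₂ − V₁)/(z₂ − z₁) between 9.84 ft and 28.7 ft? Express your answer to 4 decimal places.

Log law: V₂ = V₁ · ln(z₂/z₀)/ln(z₁/z₀) = 21.3 × 8.6754/7.6050 = 24.2981 mph
ΔV/Δz = (24.2981 − 21.3)/(28.7 − 9.84) = 2.9981/18.8600 = 0.15897 mph/ft

0.1590 mph/ft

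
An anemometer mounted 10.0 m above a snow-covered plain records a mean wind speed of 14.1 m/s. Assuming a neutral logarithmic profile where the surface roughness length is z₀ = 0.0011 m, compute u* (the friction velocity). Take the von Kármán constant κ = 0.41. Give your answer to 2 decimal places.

Log law: V(z) = (u*/κ) · ln(z/z₀) ⇒ u* = κ · V / ln(z/z₀)
u* = 0.41 × 14.1 / ln(10.0/0.0011) = 0.41 × 14.1 / 9.1150
   = 5.7810 / 9.1150 = 0.6342 m/s

u* ≈ 0.63 m/s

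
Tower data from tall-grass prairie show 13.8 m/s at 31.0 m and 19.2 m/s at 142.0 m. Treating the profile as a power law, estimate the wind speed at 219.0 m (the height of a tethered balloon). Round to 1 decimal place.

First find α: α = ln(V₂/V₁)/ln(z₂/z₁) = ln(19.2/13.8)/ln(142.0/31.0) = 0.33024/1.52184 = 0.2170
Extrapolate from 142.0 m to 219.0 m: V₃ = 19.2 × (219.0/142.0)^0.2170 = 19.2 × 1.0986 = 21.0927 m/s

21.1 m/s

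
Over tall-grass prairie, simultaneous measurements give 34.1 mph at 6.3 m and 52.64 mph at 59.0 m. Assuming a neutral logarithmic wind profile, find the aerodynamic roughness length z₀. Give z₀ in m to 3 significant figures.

Log law: V(z) ∝ ln(z/z₀). With r = V₁/V₂ = 34.1/52.64 = 0.64780,
r · ln(z₂/z₀) = ln(z₁/z₀) ⇒ ln z₀ = (ln z₁ − r·ln z₂)/(1 − r)
ln z₀ = (1.84055 − 0.64780×4.07754) / 0.35220 = -2.2739
z₀ = exp(-2.2739) = 0.1029 m

z₀ ≈ 0.103 m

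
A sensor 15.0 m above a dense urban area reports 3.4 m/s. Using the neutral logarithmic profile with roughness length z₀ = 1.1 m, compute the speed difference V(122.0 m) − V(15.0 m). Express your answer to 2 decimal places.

2.73 m/s

Log law: V₂ = V₁ · ln(z₂/z₀)/ln(z₁/z₀) = 3.4 × 4.7087/2.6127 = 6.1275 m/s
ΔV = 6.1275 − 3.4 = 2.7275 m/s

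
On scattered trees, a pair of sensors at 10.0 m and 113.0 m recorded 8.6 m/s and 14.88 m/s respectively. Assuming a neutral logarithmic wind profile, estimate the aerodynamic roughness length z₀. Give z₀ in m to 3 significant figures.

z₀ ≈ 0.361 m

Log law: V(z) ∝ ln(z/z₀). With r = V₁/V₂ = 8.6/14.88 = 0.57796,
r · ln(z₂/z₀) = ln(z₁/z₀) ⇒ ln z₀ = (ln z₁ − r·ln z₂)/(1 − r)
ln z₀ = (2.30259 − 0.57796×4.72739) / 0.42204 = -1.0180
z₀ = exp(-1.0180) = 0.3613 m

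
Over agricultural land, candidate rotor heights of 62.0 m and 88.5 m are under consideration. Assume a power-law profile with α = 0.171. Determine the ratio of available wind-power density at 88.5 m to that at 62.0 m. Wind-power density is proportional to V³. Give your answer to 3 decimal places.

Speed ratio: V_B/V_A = (z_B/z_A)^α = (88.5/62.0)^0.171 = (1.4274)^0.171 = 1.06274
Power-density ratio: P_B/P_A = (V_B/V_A)³ = (1.06274)³ = 1.20029

1.200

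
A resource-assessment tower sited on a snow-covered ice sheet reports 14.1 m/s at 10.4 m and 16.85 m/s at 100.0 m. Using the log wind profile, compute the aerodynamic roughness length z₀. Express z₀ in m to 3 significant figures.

Log law: V(z) ∝ ln(z/z₀). With r = V₁/V₂ = 14.1/16.85 = 0.83680,
r · ln(z₂/z₀) = ln(z₁/z₀) ⇒ ln z₀ = (ln z₁ − r·ln z₂)/(1 − r)
ln z₀ = (2.34181 − 0.83680×4.60517) / 0.16320 = -9.2631
z₀ = exp(-9.2631) = 0.00009486 m

z₀ ≈ 0.0000949 m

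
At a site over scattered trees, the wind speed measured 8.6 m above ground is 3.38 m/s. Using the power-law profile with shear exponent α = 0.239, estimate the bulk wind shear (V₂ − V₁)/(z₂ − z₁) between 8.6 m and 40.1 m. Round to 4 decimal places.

0.0477 m/s/m

Power law: V₂ = V₁ · (z₂/z₁)^α = 3.38 × (4.6628)^0.239 = 4.8834 m/s
ΔV/Δz = (4.8834 − 3.38)/(40.1 − 8.6) = 1.5034/31.5000 = 0.04773 m/s/m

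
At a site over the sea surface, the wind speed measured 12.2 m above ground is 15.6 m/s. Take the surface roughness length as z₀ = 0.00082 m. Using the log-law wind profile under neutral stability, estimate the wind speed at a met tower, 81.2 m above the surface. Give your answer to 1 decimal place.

Log law: V(z) ∝ ln(z/z₀), so V₂/V₁ = ln(z₂/z₀) / ln(z₁/z₀).
ln(81.2/0.00082) = 11.5031, ln(12.2/0.00082) = 9.6076
V₂ = 15.6 × 11.5031/9.6076 = 15.6 × 1.1973 = 18.6777 m/s

18.7 m/s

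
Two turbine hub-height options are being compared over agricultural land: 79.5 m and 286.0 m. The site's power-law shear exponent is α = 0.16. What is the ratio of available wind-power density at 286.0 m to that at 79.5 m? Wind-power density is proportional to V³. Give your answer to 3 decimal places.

Speed ratio: V_B/V_A = (z_B/z_A)^α = (286.0/79.5)^0.16 = (3.5975)^0.16 = 1.22733
Power-density ratio: P_B/P_A = (V_B/V_A)³ = (1.22733)³ = 1.84876

1.849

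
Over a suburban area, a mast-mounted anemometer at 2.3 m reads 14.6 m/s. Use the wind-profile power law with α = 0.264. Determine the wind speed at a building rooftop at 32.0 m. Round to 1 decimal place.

29.3 m/s

Power-law profile: V₂ = V₁ · (z₂/z₁)^α
V₂ = 14.6 × (32.0/2.3)^0.264 = 14.6 × (13.9130)^0.264
    = 14.6 × 2.0038 = 29.2561 m/s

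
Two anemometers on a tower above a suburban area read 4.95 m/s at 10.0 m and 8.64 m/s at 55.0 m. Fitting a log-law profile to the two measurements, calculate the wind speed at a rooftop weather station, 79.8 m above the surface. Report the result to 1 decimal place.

Log law: V ∝ ln(z/z₀). From the pair, with r = V₁/V₂ = 0.57292,
ln z₀ = (ln z₁ − r·ln z₂)/(1 − r) = (2.3026 − 0.57292×4.0073)/0.42708 = 0.0157 → z₀ = 1.016 m
V₃ = V₁ · ln(z₃/z₀)/ln(z₁/z₀) = 4.95 × 4.3638/2.2869 = 9.4456 m/s

9.4 m/s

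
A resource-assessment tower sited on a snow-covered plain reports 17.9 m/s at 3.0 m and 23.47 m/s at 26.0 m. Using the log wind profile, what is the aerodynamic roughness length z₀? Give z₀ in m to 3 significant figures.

z₀ ≈ 0.00291 m

Log law: V(z) ∝ ln(z/z₀). With r = V₁/V₂ = 17.9/23.47 = 0.76268,
r · ln(z₂/z₀) = ln(z₁/z₀) ⇒ ln z₀ = (ln z₁ − r·ln z₂)/(1 − r)
ln z₀ = (1.09861 − 0.76268×3.25810) / 0.23732 = -5.8412
z₀ = exp(-5.8412) = 0.002905 m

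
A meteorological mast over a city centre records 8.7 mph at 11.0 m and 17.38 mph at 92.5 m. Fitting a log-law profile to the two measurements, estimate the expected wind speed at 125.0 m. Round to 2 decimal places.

18.61 mph

Log law: V ∝ ln(z/z₀). From the pair, with r = V₁/V₂ = 0.50058,
ln z₀ = (ln z₁ − r·ln z₂)/(1 − r) = (2.3979 − 0.50058×4.5272)/0.49942 = 0.2637 → z₀ = 1.302 m
V₃ = V₁ · ln(z₃/z₀)/ln(z₁/z₀) = 8.7 × 4.5646/2.1342 = 18.6074 mph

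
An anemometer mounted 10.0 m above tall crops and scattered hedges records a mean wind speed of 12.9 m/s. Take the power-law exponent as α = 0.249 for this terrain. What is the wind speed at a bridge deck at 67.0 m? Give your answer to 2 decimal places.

20.71 m/s

Power-law profile: V₂ = V₁ · (z₂/z₁)^α
V₂ = 12.9 × (67.0/10.0)^0.249 = 12.9 × (6.7000)^0.249
    = 12.9 × 1.6058 = 20.7149 m/s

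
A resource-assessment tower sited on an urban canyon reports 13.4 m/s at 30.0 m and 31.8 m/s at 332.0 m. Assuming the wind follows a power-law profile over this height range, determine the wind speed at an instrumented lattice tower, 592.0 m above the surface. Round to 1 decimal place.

39.1 m/s

First find α: α = ln(V₂/V₁)/ln(z₂/z₁) = ln(31.8/13.4)/ln(332.0/30.0) = 0.86421/2.40394 = 0.3595
Extrapolate from 332.0 m to 592.0 m: V₃ = 31.8 × (592.0/332.0)^0.3595 = 31.8 × 1.2311 = 39.1496 m/s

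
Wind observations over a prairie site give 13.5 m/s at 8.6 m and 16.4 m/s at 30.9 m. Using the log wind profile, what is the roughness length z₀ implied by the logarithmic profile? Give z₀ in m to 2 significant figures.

Log law: V(z) ∝ ln(z/z₀). With r = V₁/V₂ = 13.5/16.4 = 0.82317,
r · ln(z₂/z₀) = ln(z₁/z₀) ⇒ ln z₀ = (ln z₁ − r·ln z₂)/(1 − r)
ln z₀ = (2.15176 − 0.82317×3.43076) / 0.17683 = -3.8022
z₀ = exp(-3.8022) = 0.02232 m

z₀ ≈ 0.022 m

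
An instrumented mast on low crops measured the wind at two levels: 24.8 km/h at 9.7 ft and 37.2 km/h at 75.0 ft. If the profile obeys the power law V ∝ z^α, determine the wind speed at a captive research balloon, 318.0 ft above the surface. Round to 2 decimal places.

49.53 km/h

First find α: α = ln(V₂/V₁)/ln(z₂/z₁) = ln(37.2/24.8)/ln(75.0/9.7) = 0.40547/2.04536 = 0.1982
Extrapolate from 75.0 ft to 318.0 ft: V₃ = 37.2 × (318.0/75.0)^0.1982 = 37.2 × 1.3316 = 49.5347 km/h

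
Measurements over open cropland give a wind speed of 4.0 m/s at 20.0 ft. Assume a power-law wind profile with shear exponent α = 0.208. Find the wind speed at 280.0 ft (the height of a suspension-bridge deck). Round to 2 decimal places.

6.93 m/s

Power-law profile: V₂ = V₁ · (z₂/z₁)^α
V₂ = 4.0 × (280.0/20.0)^0.208 = 4.0 × (14.0000)^0.208
    = 4.0 × 1.7314 = 6.9256 m/s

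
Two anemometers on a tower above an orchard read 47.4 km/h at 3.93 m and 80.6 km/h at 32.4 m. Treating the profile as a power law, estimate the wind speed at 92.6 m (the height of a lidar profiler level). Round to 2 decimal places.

First find α: α = ln(V₂/V₁)/ln(z₂/z₁) = ln(80.6/47.4)/ln(32.4/3.93) = 0.53088/2.10952 = 0.2517
Extrapolate from 32.4 m to 92.6 m: V₃ = 80.6 × (92.6/32.4)^0.2517 = 80.6 × 1.3025 = 104.9802 km/h

104.98 km/h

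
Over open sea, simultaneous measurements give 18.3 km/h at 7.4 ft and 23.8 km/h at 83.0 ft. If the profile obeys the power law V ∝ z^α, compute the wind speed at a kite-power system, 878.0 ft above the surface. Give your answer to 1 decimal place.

First find α: α = ln(V₂/V₁)/ln(z₂/z₁) = ln(23.8/18.3)/ln(83.0/7.4) = 0.26278/2.41736 = 0.1087
Extrapolate from 83.0 ft to 878.0 ft: V₃ = 23.8 × (878.0/83.0)^0.1087 = 23.8 × 1.2923 = 30.7566 km/h

30.8 km/h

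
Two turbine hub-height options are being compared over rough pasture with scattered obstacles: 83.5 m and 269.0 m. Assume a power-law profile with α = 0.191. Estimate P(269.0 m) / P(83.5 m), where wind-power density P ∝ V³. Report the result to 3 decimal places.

1.955

Speed ratio: V_B/V_A = (z_B/z_A)^α = (269.0/83.5)^0.191 = (3.2216)^0.191 = 1.25038
Power-density ratio: P_B/P_A = (V_B/V_A)³ = (1.25038)³ = 1.95489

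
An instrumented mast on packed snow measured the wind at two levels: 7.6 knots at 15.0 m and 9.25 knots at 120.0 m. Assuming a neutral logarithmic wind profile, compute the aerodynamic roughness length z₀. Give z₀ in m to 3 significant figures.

z₀ ≈ 0.00104 m

Log law: V(z) ∝ ln(z/z₀). With r = V₁/V₂ = 7.6/9.25 = 0.82162,
r · ln(z₂/z₀) = ln(z₁/z₀) ⇒ ln z₀ = (ln z₁ − r·ln z₂)/(1 − r)
ln z₀ = (2.70805 − 0.82162×4.78749) / 0.17838 = -6.8700
z₀ = exp(-6.8700) = 0.001038 m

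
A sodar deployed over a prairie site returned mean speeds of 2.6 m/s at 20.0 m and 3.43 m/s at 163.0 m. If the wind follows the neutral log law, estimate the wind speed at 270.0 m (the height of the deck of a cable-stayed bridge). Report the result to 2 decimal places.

3.63 m/s

Log law: V ∝ ln(z/z₀). From the pair, with r = V₁/V₂ = 0.75802,
ln z₀ = (ln z₁ − r·ln z₂)/(1 − r) = (2.9957 − 0.75802×5.0938)/0.24198 = -3.5764 → z₀ = 0.02798 m
V₃ = V₁ · ln(z₃/z₀)/ln(z₁/z₀) = 2.6 × 9.1748/6.5721 = 3.6297 m/s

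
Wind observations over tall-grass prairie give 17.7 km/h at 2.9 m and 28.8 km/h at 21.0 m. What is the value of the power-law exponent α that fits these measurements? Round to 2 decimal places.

α ≈ 0.25

Power law: V₂/V₁ = (z₂/z₁)^α ⇒ α = ln(V₂/V₁) / ln(z₂/z₁)
α = ln(28.8/17.7) / ln(21.0/2.9) = ln(1.6271) / ln(7.2414)
  = 0.48681 / 1.97981 = 0.24589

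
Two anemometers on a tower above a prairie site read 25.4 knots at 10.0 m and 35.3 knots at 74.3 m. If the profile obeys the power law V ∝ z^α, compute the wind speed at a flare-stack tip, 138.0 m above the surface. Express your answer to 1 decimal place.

39.1 knots

First find α: α = ln(V₂/V₁)/ln(z₂/z₁) = ln(35.3/25.4)/ln(74.3/10.0) = 0.32913/2.00553 = 0.1641
Extrapolate from 74.3 m to 138.0 m: V₃ = 35.3 × (138.0/74.3)^0.1641 = 35.3 × 1.1070 = 39.0754 knots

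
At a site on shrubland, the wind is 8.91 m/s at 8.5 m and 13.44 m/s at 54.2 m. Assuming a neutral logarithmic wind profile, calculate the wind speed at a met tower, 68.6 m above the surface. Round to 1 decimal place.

Log law: V ∝ ln(z/z₀). From the pair, with r = V₁/V₂ = 0.66295,
ln z₀ = (ln z₁ − r·ln z₂)/(1 − r) = (2.1401 − 0.66295×3.9927)/0.33705 = -1.5038 → z₀ = 0.2223 m
V₃ = V₁ · ln(z₃/z₀)/ln(z₁/z₀) = 8.91 × 5.7321/3.6439 = 14.0161 m/s

14.0 m/s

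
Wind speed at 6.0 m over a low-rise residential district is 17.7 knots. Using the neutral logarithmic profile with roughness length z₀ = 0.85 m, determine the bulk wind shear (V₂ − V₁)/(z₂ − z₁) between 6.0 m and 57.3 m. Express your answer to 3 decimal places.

Log law: V₂ = V₁ · ln(z₂/z₀)/ln(z₁/z₀) = 17.7 × 4.2108/1.9543 = 38.1376 knots
ΔV/Δz = (38.1376 − 17.7)/(57.3 − 6.0) = 20.4376/51.3000 = 0.39839 knots/m

0.398 knots/m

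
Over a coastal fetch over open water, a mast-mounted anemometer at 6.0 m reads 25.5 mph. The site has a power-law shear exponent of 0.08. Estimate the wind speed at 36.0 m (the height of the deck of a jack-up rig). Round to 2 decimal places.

29.43 mph

Power-law profile: V₂ = V₁ · (z₂/z₁)^α
V₂ = 25.5 × (36.0/6.0)^0.08 = 25.5 × (6.0000)^0.08
    = 25.5 × 1.1541 = 29.4301 mph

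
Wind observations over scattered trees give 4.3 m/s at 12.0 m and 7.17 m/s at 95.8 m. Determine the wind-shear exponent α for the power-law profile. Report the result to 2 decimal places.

Power law: V₂/V₁ = (z₂/z₁)^α ⇒ α = ln(V₂/V₁) / ln(z₂/z₁)
α = ln(7.17/4.3) / ln(95.8/12.0) = ln(1.6674) / ln(7.9833)
  = 0.51129 / 2.07736 = 0.24613

α ≈ 0.25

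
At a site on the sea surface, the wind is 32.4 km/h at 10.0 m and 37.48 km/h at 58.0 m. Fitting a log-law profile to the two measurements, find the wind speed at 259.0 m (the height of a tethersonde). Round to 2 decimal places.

41.80 km/h

Log law: V ∝ ln(z/z₀). From the pair, with r = V₁/V₂ = 0.86446,
ln z₀ = (ln z₁ − r·ln z₂)/(1 − r) = (2.3026 − 0.86446×4.0604)/0.13554 = -8.9089 → z₀ = 0.0001352 m
V₃ = V₁ · ln(z₃/z₀)/ln(z₁/z₀) = 32.4 × 14.4658/11.2115 = 41.8044 km/h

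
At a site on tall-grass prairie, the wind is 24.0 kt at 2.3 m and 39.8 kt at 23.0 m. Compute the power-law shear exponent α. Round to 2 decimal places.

α ≈ 0.22

Power law: V₂/V₁ = (z₂/z₁)^α ⇒ α = ln(V₂/V₁) / ln(z₂/z₁)
α = ln(39.8/24.0) / ln(23.0/2.3) = ln(1.6583) / ln(10.0000)
  = 0.50581 / 2.30259 = 0.21967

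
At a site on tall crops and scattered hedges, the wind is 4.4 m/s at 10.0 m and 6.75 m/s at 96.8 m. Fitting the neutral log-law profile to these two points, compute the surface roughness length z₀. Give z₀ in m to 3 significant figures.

z₀ ≈ 0.143 m

Log law: V(z) ∝ ln(z/z₀). With r = V₁/V₂ = 4.4/6.75 = 0.65185,
r · ln(z₂/z₀) = ln(z₁/z₀) ⇒ ln z₀ = (ln z₁ − r·ln z₂)/(1 − r)
ln z₀ = (2.30259 − 0.65185×4.57265) / 0.34815 = -1.9477
z₀ = exp(-1.9477) = 0.1426 m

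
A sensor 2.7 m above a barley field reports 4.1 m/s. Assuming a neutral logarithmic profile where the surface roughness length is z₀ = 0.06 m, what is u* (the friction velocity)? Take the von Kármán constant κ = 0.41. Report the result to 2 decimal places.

Log law: V(z) = (u*/κ) · ln(z/z₀) ⇒ u* = κ · V / ln(z/z₀)
u* = 0.41 × 4.1 / ln(2.7/0.06) = 0.41 × 4.1 / 3.8067
   = 1.6810 / 3.8067 = 0.4416 m/s

u* ≈ 0.44 m/s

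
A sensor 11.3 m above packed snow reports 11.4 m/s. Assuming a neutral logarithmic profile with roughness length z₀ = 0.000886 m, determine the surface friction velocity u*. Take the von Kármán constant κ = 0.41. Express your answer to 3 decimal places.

Log law: V(z) = (u*/κ) · ln(z/z₀) ⇒ u* = κ · V / ln(z/z₀)
u* = 0.41 × 11.4 / ln(11.3/0.000886) = 0.41 × 11.4 / 9.4536
   = 4.6740 / 9.4536 = 0.4944 m/s

u* ≈ 0.494 m/s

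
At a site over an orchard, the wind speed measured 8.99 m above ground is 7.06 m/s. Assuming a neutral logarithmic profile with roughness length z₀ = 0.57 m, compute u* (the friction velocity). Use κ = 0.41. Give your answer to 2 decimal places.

u* ≈ 1.05 m/s

Log law: V(z) = (u*/κ) · ln(z/z₀) ⇒ u* = κ · V / ln(z/z₀)
u* = 0.41 × 7.06 / ln(8.99/0.57) = 0.41 × 7.06 / 2.7582
   = 2.8946 / 2.7582 = 1.0494 m/s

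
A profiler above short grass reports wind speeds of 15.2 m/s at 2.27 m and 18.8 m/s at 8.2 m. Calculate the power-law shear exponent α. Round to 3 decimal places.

Power law: V₂/V₁ = (z₂/z₁)^α ⇒ α = ln(V₂/V₁) / ln(z₂/z₁)
α = ln(18.8/15.2) / ln(8.2/2.27) = ln(1.2368) / ln(3.6123)
  = 0.21256 / 1.28435 = 0.16550

α ≈ 0.166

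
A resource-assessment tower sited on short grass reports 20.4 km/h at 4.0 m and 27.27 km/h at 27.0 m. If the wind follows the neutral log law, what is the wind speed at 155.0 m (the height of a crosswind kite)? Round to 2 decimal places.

Log law: V ∝ ln(z/z₀). From the pair, with r = V₁/V₂ = 0.74807,
ln z₀ = (ln z₁ − r·ln z₂)/(1 − r) = (1.3863 − 0.74807×3.2958)/0.25193 = -4.2840 → z₀ = 0.01379 m
V₃ = V₁ · ln(z₃/z₀)/ln(z₁/z₀) = 20.4 × 9.3274/5.6703 = 33.5573 km/h

33.56 km/h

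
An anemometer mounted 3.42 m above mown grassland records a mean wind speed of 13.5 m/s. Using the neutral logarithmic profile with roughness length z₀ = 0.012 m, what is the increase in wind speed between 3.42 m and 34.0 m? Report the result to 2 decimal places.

Log law: V₂ = V₁ · ln(z₂/z₀)/ln(z₁/z₀) = 13.5 × 7.9492/5.6525 = 18.9853 m/s
ΔV = 18.9853 − 13.5 = 5.4853 m/s

5.49 m/s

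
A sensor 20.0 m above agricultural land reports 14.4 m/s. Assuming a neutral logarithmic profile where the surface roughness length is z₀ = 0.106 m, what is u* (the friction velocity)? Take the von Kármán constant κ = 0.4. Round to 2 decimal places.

Log law: V(z) = (u*/κ) · ln(z/z₀) ⇒ u* = κ · V / ln(z/z₀)
u* = 0.4 × 14.4 / ln(20.0/0.106) = 0.4 × 14.4 / 5.2400
   = 5.7600 / 5.2400 = 1.0992 m/s

u* ≈ 1.10 m/s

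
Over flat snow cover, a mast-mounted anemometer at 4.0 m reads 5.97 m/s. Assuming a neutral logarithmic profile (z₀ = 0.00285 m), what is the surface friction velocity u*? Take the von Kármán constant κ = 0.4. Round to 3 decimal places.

u* ≈ 0.330 m/s

Log law: V(z) = (u*/κ) · ln(z/z₀) ⇒ u* = κ · V / ln(z/z₀)
u* = 0.4 × 5.97 / ln(4.0/0.00285) = 0.4 × 5.97 / 7.2467
   = 2.3880 / 7.2467 = 0.3295 m/s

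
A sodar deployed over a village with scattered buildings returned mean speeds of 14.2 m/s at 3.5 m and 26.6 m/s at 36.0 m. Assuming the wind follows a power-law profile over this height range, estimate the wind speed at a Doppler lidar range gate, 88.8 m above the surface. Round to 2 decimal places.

33.92 m/s

First find α: α = ln(V₂/V₁)/ln(z₂/z₁) = ln(26.6/14.2)/ln(36.0/3.5) = 0.62767/2.33076 = 0.2693
Extrapolate from 36.0 m to 88.8 m: V₃ = 26.6 × (88.8/36.0)^0.2693 = 26.6 × 1.2752 = 33.9216 m/s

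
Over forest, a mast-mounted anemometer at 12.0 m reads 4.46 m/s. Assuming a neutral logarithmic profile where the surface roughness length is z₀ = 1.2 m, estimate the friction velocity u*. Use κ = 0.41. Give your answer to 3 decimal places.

u* ≈ 0.794 m/s

Log law: V(z) = (u*/κ) · ln(z/z₀) ⇒ u* = κ · V / ln(z/z₀)
u* = 0.41 × 4.46 / ln(12.0/1.2) = 0.41 × 4.46 / 2.3026
   = 1.8286 / 2.3026 = 0.7942 m/s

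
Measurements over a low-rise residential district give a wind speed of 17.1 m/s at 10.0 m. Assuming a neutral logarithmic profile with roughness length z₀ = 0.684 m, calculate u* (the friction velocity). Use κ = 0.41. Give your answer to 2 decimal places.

Log law: V(z) = (u*/κ) · ln(z/z₀) ⇒ u* = κ · V / ln(z/z₀)
u* = 0.41 × 17.1 / ln(10.0/0.684) = 0.41 × 17.1 / 2.6824
   = 7.0110 / 2.6824 = 2.6137 m/s

u* ≈ 2.61 m/s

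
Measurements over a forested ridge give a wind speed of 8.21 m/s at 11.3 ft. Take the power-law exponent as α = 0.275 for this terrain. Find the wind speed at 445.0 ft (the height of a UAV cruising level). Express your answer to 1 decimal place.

22.5 m/s

Power-law profile: V₂ = V₁ · (z₂/z₁)^α
V₂ = 8.21 × (445.0/11.3)^0.275 = 8.21 × (39.3805)^0.275
    = 8.21 × 2.7460 = 22.5448 m/s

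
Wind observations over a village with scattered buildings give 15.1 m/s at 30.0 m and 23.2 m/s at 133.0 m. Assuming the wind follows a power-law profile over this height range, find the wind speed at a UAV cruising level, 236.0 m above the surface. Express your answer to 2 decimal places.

27.37 m/s

First find α: α = ln(V₂/V₁)/ln(z₂/z₁) = ln(23.2/15.1)/ln(133.0/30.0) = 0.42946/1.48915 = 0.2884
Extrapolate from 133.0 m to 236.0 m: V₃ = 23.2 × (236.0/133.0)^0.2884 = 23.2 × 1.1798 = 27.3725 m/s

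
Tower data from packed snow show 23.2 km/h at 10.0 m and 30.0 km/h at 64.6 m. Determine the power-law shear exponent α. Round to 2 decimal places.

α ≈ 0.14

Power law: V₂/V₁ = (z₂/z₁)^α ⇒ α = ln(V₂/V₁) / ln(z₂/z₁)
α = ln(30.0/23.2) / ln(64.6/10.0) = ln(1.2931) / ln(6.4600)
  = 0.25705 / 1.86563 = 0.13778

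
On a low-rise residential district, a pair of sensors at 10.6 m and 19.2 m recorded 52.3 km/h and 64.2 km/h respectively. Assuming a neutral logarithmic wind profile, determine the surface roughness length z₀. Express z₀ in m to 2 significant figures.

Log law: V(z) ∝ ln(z/z₀). With r = V₁/V₂ = 52.3/64.2 = 0.81464,
r · ln(z₂/z₀) = ln(z₁/z₀) ⇒ ln z₀ = (ln z₁ − r·ln z₂)/(1 − r)
ln z₀ = (2.36085 − 0.81464×2.95491) / 0.18536 = -0.2500
z₀ = exp(-0.2500) = 0.7788 m

z₀ ≈ 0.78 m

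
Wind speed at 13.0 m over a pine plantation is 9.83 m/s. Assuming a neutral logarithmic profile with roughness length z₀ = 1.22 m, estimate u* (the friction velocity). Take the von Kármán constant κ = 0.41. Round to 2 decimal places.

Log law: V(z) = (u*/κ) · ln(z/z₀) ⇒ u* = κ · V / ln(z/z₀)
u* = 0.41 × 9.83 / ln(13.0/1.22) = 0.41 × 9.83 / 2.3661
   = 4.0303 / 2.3661 = 1.7034 m/s

u* ≈ 1.70 m/s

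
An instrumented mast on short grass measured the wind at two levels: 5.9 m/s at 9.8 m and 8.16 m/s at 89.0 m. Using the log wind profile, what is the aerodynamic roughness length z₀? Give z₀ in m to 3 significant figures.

Log law: V(z) ∝ ln(z/z₀). With r = V₁/V₂ = 5.9/8.16 = 0.72304,
r · ln(z₂/z₀) = ln(z₁/z₀) ⇒ ln z₀ = (ln z₁ − r·ln z₂)/(1 − r)
ln z₀ = (2.28238 − 0.72304×4.48864) / 0.27696 = -3.4773
z₀ = exp(-3.4773) = 0.03089 m

z₀ ≈ 0.0309 m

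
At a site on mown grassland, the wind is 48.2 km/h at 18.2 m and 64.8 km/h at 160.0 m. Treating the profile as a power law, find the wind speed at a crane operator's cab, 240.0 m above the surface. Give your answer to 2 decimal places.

First find α: α = ln(V₂/V₁)/ln(z₂/z₁) = ln(64.8/48.2)/ln(160.0/18.2) = 0.29595/2.17375 = 0.1361
Extrapolate from 160.0 m to 240.0 m: V₃ = 64.8 × (240.0/160.0)^0.1361 = 64.8 × 1.0568 = 68.4777 km/h

68.48 km/h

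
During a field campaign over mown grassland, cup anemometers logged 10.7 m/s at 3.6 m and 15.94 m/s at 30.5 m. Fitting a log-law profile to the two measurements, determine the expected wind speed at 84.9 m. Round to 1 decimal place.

Log law: V ∝ ln(z/z₀). From the pair, with r = V₁/V₂ = 0.67127,
ln z₀ = (ln z₁ − r·ln z₂)/(1 − r) = (1.2809 − 0.67127×3.4177)/0.32873 = -3.0824 → z₀ = 0.04585 m
V₃ = V₁ · ln(z₃/z₀)/ln(z₁/z₀) = 10.7 × 7.5238/4.3633 = 18.4505 m/s

18.5 m/s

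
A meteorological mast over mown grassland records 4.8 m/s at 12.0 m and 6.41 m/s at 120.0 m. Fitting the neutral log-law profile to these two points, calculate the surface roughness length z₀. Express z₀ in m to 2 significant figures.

Log law: V(z) ∝ ln(z/z₀). With r = V₁/V₂ = 4.8/6.41 = 0.74883,
r · ln(z₂/z₀) = ln(z₁/z₀) ⇒ ln z₀ = (ln z₁ − r·ln z₂)/(1 − r)
ln z₀ = (2.48491 − 0.74883×4.78749) / 0.25117 = -4.3799
z₀ = exp(-4.3799) = 0.01253 m

z₀ ≈ 0.013 m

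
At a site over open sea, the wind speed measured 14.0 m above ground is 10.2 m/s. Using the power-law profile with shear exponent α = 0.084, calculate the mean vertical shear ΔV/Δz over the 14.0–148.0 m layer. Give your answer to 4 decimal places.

0.0167 m/s/m

Power law: V₂ = V₁ · (z₂/z₁)^α = 10.2 × (10.5714)^0.084 = 12.4345 m/s
ΔV/Δz = (12.4345 − 10.2)/(148.0 − 14.0) = 2.2345/134.0000 = 0.01668 m/s/m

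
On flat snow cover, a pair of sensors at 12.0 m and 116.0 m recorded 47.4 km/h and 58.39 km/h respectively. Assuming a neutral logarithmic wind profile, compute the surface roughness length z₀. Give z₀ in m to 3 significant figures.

Log law: V(z) ∝ ln(z/z₀). With r = V₁/V₂ = 47.4/58.39 = 0.81178,
r · ln(z₂/z₀) = ln(z₁/z₀) ⇒ ln z₀ = (ln z₁ − r·ln z₂)/(1 − r)
ln z₀ = (2.48491 − 0.81178×4.75359) / 0.18822 = -7.3000
z₀ = exp(-7.3000) = 0.0006756 m

z₀ ≈ 0.000676 m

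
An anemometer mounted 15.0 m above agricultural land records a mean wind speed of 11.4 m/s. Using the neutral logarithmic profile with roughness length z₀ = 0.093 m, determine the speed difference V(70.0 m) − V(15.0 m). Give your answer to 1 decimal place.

3.5 m/s

Log law: V₂ = V₁ · ln(z₂/z₀)/ln(z₁/z₀) = 11.4 × 6.6237/5.0832 = 14.8547 m/s
ΔV = 14.8547 − 11.4 = 3.4547 m/s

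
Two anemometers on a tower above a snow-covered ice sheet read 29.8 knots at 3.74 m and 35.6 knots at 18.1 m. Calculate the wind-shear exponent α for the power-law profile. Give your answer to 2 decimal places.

Power law: V₂/V₁ = (z₂/z₁)^α ⇒ α = ln(V₂/V₁) / ln(z₂/z₁)
α = ln(35.6/29.8) / ln(18.1/3.74) = ln(1.1946) / ln(4.8396)
  = 0.17784 / 1.57683 = 0.11278

α ≈ 0.11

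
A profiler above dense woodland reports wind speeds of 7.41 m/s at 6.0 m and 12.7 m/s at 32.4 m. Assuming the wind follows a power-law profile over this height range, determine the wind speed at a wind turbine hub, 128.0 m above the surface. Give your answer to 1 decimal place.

19.7 m/s

First find α: α = ln(V₂/V₁)/ln(z₂/z₁) = ln(12.7/7.41)/ln(32.4/6.0) = 0.53877/1.68640 = 0.3195
Extrapolate from 32.4 m to 128.0 m: V₃ = 12.7 × (128.0/32.4)^0.3195 = 12.7 × 1.5510 = 19.6982 m/s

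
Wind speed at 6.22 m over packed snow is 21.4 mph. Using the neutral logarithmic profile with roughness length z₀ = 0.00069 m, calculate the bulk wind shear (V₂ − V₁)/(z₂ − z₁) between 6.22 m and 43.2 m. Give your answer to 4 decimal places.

0.1232 mph/m

Log law: V₂ = V₁ · ln(z₂/z₀)/ln(z₁/z₀) = 21.4 × 11.0447/9.1066 = 25.9544 mph
ΔV/Δz = (25.9544 − 21.4)/(43.2 − 6.22) = 4.5544/36.9800 = 0.12316 mph/m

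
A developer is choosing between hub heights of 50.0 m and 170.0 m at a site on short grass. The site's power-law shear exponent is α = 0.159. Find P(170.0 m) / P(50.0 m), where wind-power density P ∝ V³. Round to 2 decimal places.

Speed ratio: V_B/V_A = (z_B/z_A)^α = (170.0/50.0)^0.159 = (3.4000)^0.159 = 1.21480
Power-density ratio: P_B/P_A = (V_B/V_A)³ = (1.21480)³ = 1.79273

1.79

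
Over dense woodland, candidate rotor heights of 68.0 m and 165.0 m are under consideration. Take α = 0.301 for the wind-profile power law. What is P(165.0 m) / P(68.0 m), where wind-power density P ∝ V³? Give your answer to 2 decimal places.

2.23

Speed ratio: V_B/V_A = (z_B/z_A)^α = (165.0/68.0)^0.301 = (2.4265)^0.301 = 1.30580
Power-density ratio: P_B/P_A = (V_B/V_A)³ = (1.30580)³ = 2.22655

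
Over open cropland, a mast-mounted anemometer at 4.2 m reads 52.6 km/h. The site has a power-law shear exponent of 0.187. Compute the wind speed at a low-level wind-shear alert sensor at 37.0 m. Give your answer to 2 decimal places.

79.01 km/h

Power-law profile: V₂ = V₁ · (z₂/z₁)^α
V₂ = 52.6 × (37.0/4.2)^0.187 = 52.6 × (8.8095)^0.187
    = 52.6 × 1.5021 = 79.0118 km/h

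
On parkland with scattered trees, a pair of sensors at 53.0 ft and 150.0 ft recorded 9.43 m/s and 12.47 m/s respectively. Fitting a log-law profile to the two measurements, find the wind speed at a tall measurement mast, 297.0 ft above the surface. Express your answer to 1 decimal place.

14.5 m/s

Log law: V ∝ ln(z/z₀). From the pair, with r = V₁/V₂ = 0.75621,
ln z₀ = (ln z₁ − r·ln z₂)/(1 − r) = (3.9703 − 0.75621×5.0106)/0.24379 = 0.7432 → z₀ = 2.103 ft
V₃ = V₁ · ln(z₃/z₀)/ln(z₁/z₀) = 9.43 × 4.9506/3.2271 = 14.4661 m/s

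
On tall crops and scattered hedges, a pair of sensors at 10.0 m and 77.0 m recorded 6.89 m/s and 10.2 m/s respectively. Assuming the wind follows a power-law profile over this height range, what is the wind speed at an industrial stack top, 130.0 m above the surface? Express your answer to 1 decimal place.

11.3 m/s

First find α: α = ln(V₂/V₁)/ln(z₂/z₁) = ln(10.2/6.89)/ln(77.0/10.0) = 0.39232/2.04122 = 0.1922
Extrapolate from 77.0 m to 130.0 m: V₃ = 10.2 × (130.0/77.0)^0.1922 = 10.2 × 1.1059 = 11.2802 m/s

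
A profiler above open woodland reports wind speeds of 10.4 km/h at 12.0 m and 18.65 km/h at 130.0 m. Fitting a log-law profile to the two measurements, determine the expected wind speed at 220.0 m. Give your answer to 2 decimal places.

20.47 km/h

Log law: V ∝ ln(z/z₀). From the pair, with r = V₁/V₂ = 0.55764,
ln z₀ = (ln z₁ − r·ln z₂)/(1 − r) = (2.4849 − 0.55764×4.8675)/0.44236 = -0.5186 → z₀ = 0.5953 m
V₃ = V₁ · ln(z₃/z₀)/ln(z₁/z₀) = 10.4 × 5.9123/3.0036 = 20.4716 km/h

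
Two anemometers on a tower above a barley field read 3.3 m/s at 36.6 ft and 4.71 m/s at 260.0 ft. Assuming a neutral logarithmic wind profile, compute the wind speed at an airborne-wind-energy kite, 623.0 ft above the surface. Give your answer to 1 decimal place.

Log law: V ∝ ln(z/z₀). From the pair, with r = V₁/V₂ = 0.70064,
ln z₀ = (ln z₁ − r·ln z₂)/(1 − r) = (3.6000 − 0.70064×5.5607)/0.29936 = -0.9887 → z₀ = 0.3721 ft
V₃ = V₁ · ln(z₃/z₀)/ln(z₁/z₀) = 3.3 × 7.4232/4.5887 = 5.3384 m/s

5.3 m/s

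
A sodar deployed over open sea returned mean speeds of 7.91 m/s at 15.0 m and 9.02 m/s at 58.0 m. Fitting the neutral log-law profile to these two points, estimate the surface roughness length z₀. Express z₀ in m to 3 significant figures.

Log law: V(z) ∝ ln(z/z₀). With r = V₁/V₂ = 7.91/9.02 = 0.87694,
r · ln(z₂/z₀) = ln(z₁/z₀) ⇒ ln z₀ = (ln z₁ − r·ln z₂)/(1 − r)
ln z₀ = (2.70805 − 0.87694×4.06044) / 0.12306 = -6.9293
z₀ = exp(-6.9293) = 0.0009787 m

z₀ ≈ 0.000979 m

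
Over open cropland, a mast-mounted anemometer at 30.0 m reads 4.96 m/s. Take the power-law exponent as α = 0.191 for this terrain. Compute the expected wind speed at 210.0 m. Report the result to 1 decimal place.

Power-law profile: V₂ = V₁ · (z₂/z₁)^α
V₂ = 4.96 × (210.0/30.0)^0.191 = 4.96 × (7.0000)^0.191
    = 4.96 × 1.4502 = 7.1928 m/s

7.2 m/s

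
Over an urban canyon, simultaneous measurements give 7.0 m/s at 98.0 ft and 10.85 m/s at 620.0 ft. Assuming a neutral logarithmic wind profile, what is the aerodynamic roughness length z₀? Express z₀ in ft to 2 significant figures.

Log law: V(z) ∝ ln(z/z₀). With r = V₁/V₂ = 7.0/10.85 = 0.64516,
r · ln(z₂/z₀) = ln(z₁/z₀) ⇒ ln z₀ = (ln z₁ − r·ln z₂)/(1 − r)
ln z₀ = (4.58497 − 0.64516×6.42972) / 0.35484 = 1.2309
z₀ = exp(1.2309) = 3.424 ft

z₀ ≈ 3.4 ft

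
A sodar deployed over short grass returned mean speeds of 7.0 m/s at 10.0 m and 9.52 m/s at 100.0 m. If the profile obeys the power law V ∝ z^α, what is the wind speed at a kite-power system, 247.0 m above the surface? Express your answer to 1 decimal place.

10.7 m/s

First find α: α = ln(V₂/V₁)/ln(z₂/z₁) = ln(9.52/7.0)/ln(100.0/10.0) = 0.30748/2.30259 = 0.1335
Extrapolate from 100.0 m to 247.0 m: V₃ = 9.52 × (247.0/100.0)^0.1335 = 9.52 × 1.1283 = 10.7418 m/s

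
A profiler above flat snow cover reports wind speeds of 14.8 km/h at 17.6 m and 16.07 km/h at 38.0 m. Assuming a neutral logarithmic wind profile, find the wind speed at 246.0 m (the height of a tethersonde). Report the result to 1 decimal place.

19.2 km/h

Log law: V ∝ ln(z/z₀). From the pair, with r = V₁/V₂ = 0.92097,
ln z₀ = (ln z₁ − r·ln z₂)/(1 − r) = (2.8679 − 0.92097×3.6376)/0.07903 = -6.1017 → z₀ = 0.002239 m
V₃ = V₁ · ln(z₃/z₀)/ln(z₁/z₀) = 14.8 × 11.6070/8.9696 = 19.1518 km/h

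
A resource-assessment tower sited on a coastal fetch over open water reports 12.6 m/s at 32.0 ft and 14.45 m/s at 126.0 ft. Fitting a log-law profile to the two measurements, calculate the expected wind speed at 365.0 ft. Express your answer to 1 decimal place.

15.9 m/s

Log law: V ∝ ln(z/z₀). From the pair, with r = V₁/V₂ = 0.87197,
ln z₀ = (ln z₁ − r·ln z₂)/(1 − r) = (3.4657 − 0.87197×4.8363)/0.12803 = -5.8688 → z₀ = 0.002826 ft
V₃ = V₁ · ln(z₃/z₀)/ln(z₁/z₀) = 12.6 × 11.7687/9.3345 = 15.8857 m/s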